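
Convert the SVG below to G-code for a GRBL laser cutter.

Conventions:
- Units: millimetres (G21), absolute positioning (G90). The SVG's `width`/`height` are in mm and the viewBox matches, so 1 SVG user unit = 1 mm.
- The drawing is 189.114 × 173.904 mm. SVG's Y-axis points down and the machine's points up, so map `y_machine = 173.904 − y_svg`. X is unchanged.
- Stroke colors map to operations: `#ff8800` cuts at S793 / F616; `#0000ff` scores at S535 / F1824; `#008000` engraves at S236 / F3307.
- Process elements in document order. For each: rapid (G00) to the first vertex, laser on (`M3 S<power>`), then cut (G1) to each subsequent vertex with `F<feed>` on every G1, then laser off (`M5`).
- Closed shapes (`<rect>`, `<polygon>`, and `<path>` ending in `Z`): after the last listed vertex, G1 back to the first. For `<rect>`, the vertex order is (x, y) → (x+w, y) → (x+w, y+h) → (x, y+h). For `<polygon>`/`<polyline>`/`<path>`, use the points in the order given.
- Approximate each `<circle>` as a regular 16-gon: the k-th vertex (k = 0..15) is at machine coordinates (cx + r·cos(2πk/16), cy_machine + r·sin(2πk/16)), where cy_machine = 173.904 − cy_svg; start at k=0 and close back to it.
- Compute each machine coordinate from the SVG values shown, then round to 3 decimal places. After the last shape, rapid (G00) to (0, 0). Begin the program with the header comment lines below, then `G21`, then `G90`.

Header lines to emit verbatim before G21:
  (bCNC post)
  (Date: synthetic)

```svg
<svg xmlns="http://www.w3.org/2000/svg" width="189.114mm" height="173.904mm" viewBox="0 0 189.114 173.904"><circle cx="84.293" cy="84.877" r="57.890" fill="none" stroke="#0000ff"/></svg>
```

1 u = 1 mm; y_m = 173.904 − y.

[1] `<circle>` circle, #0000ff→score S535 F1824: (142.183,89.027) → (137.776,111.181) → (125.227,129.961) → (106.447,142.510) → (84.293,146.917) → (62.139,142.510) → (43.359,129.961) → (30.810,111.181) → (26.403,89.027) → (30.810,66.873) → (43.359,48.093) → (62.139,35.544) → (84.293,31.137) → (106.447,35.544) → (125.227,48.093) → (137.776,66.873) → (142.183,89.027) (closed)

(bCNC post)
(Date: synthetic)
G21
G90
G00 X142.183 Y89.027
M3 S535
G1 X137.776 Y111.181 F1824
G1 X125.227 Y129.961 F1824
G1 X106.447 Y142.510 F1824
G1 X84.293 Y146.917 F1824
G1 X62.139 Y142.510 F1824
G1 X43.359 Y129.961 F1824
G1 X30.810 Y111.181 F1824
G1 X26.403 Y89.027 F1824
G1 X30.810 Y66.873 F1824
G1 X43.359 Y48.093 F1824
G1 X62.139 Y35.544 F1824
G1 X84.293 Y31.137 F1824
G1 X106.447 Y35.544 F1824
G1 X125.227 Y48.093 F1824
G1 X137.776 Y66.873 F1824
G1 X142.183 Y89.027 F1824
M5
G00 X0.000 Y0.000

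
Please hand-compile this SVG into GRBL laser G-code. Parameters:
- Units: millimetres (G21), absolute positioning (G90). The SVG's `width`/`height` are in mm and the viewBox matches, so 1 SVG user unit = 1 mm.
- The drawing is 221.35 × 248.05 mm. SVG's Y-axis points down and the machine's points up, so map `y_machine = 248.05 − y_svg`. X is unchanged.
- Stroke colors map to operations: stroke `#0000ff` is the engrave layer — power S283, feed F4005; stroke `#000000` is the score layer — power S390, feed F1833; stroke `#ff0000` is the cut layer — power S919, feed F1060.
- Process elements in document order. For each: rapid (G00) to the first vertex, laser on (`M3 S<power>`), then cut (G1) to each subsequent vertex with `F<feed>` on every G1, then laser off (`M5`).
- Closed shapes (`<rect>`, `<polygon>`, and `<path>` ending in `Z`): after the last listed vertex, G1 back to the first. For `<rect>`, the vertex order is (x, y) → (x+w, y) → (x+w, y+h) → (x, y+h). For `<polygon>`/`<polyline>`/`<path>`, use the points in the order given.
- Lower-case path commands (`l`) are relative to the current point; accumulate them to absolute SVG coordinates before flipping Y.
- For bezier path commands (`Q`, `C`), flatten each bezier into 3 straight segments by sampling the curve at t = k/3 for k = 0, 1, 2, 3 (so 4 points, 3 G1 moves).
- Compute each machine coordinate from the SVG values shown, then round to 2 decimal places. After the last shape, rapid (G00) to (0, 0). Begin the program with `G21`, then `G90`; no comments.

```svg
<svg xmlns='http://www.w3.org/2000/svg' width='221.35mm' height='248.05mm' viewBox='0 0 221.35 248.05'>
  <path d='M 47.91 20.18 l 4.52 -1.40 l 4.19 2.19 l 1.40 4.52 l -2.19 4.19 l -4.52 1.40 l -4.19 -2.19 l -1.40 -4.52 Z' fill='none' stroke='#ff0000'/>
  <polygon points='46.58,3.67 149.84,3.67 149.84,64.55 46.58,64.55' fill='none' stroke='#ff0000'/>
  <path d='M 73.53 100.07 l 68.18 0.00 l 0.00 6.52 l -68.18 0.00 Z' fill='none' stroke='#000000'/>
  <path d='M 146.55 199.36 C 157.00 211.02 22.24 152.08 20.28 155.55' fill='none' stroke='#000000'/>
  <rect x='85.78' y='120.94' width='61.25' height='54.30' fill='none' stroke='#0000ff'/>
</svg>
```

1 u = 1 mm; y_m = 248.05 − y.

[1] `<path>` regular polygon, #ff0000→cut S919 F1060: (47.91,227.87) → (52.43,229.27) → (56.62,227.08) → (58.02,222.56) → (55.83,218.37) → (51.31,216.97) → (47.12,219.16) → (45.72,223.68) → (47.91,227.87) (closed)

[2] `<polygon>` rectangle, #ff0000→cut S919 F1060: (46.58,244.38) → (149.84,244.38) → (149.84,183.50) → (46.58,183.50) → (46.58,244.38) (closed)

[3] `<path>` rectangle, #000000→score S390 F1833: (73.53,147.98) → (141.71,147.98) → (141.71,141.46) → (73.53,141.46) → (73.53,147.98) (closed)

[4] `<path>` cubic bezier, #000000→score S390 F1833: (146.55,48.69) → (118.89,55.64) → (56.21,80.09) → (20.28,92.50)

[5] `<rect>` rectangle, #0000ff→engrave S283 F4005: (85.78,127.11) → (147.03,127.11) → (147.03,72.81) → (85.78,72.81) → (85.78,127.11) (closed)

G21
G90
G00 X47.91 Y227.87
M3 S919
G1 X52.43 Y229.27 F1060
G1 X56.62 Y227.08 F1060
G1 X58.02 Y222.56 F1060
G1 X55.83 Y218.37 F1060
G1 X51.31 Y216.97 F1060
G1 X47.12 Y219.16 F1060
G1 X45.72 Y223.68 F1060
G1 X47.91 Y227.87 F1060
M5
G00 X46.58 Y244.38
M3 S919
G1 X149.84 Y244.38 F1060
G1 X149.84 Y183.50 F1060
G1 X46.58 Y183.50 F1060
G1 X46.58 Y244.38 F1060
M5
G00 X73.53 Y147.98
M3 S390
G1 X141.71 Y147.98 F1833
G1 X141.71 Y141.46 F1833
G1 X73.53 Y141.46 F1833
G1 X73.53 Y147.98 F1833
M5
G00 X146.55 Y48.69
M3 S390
G1 X118.89 Y55.64 F1833
G1 X56.21 Y80.09 F1833
G1 X20.28 Y92.50 F1833
M5
G00 X85.78 Y127.11
M3 S283
G1 X147.03 Y127.11 F4005
G1 X147.03 Y72.81 F4005
G1 X85.78 Y72.81 F4005
G1 X85.78 Y127.11 F4005
M5
G00 X0.00 Y0.00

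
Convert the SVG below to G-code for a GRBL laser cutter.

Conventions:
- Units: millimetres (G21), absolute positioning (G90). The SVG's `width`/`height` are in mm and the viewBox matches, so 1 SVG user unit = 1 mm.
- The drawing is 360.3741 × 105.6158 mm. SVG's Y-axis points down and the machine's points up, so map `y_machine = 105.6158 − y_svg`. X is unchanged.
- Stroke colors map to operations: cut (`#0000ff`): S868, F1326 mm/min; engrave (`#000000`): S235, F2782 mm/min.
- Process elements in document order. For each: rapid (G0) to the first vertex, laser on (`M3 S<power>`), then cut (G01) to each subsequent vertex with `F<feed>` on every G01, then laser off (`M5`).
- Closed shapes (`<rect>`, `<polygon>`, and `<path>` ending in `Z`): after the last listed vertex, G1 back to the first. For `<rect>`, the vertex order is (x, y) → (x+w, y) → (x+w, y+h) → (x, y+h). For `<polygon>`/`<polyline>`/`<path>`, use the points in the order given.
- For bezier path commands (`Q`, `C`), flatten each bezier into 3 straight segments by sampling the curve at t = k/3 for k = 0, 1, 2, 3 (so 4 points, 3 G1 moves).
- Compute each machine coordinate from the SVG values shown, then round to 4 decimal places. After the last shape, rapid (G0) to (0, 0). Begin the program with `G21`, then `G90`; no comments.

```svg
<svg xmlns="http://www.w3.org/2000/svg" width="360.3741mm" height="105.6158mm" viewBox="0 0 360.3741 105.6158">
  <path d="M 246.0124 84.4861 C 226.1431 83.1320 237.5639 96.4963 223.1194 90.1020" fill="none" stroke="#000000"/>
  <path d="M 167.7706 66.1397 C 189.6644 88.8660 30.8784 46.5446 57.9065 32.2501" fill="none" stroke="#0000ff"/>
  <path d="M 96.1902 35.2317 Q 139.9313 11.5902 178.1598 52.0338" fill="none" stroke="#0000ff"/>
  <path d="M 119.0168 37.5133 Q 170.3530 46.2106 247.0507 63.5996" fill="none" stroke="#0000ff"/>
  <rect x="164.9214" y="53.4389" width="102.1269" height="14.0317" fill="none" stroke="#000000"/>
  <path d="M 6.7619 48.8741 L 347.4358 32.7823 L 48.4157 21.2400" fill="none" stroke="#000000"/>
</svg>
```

1 u = 1 mm; y_m = 105.6158 − y.

[1] `<path>` cubic bezier, #000000→engrave S235 F2782: (246.0124,21.1297) → (234.4563,18.8546) → (231.0590,14.4288) → (223.1194,15.5138)

[2] `<path>` cubic bezier, #0000ff→cut S868 F1326: (167.7706,39.4761) → (143.0116,34.9852) → (79.2426,53.1761) → (57.9065,73.3657)

[3] `<path>` quadratic bezier, #0000ff→cut S868 F1326: (96.1902,70.3841) → (124.7384,79.0245) → (152.0616,73.4238) → (178.1598,53.5820)

[4] `<path>` quadratic bezier, #0000ff→cut S868 F1326: (119.0168,68.1025) → (156.0589,61.3386) → (198.7368,52.6431) → (247.0507,42.0162)

[5] `<rect>` rectangle, #000000→engrave S235 F2782: (164.9214,52.1769) → (267.0483,52.1769) → (267.0483,38.1452) → (164.9214,38.1452) → (164.9214,52.1769) (closed)

[6] `<path>` open polyline, #000000→engrave S235 F2782: (6.7619,56.7417) → (347.4358,72.8335) → (48.4157,84.3758)

G21
G90
G0 X246.0124 Y21.1297
M3 S235
G01 X234.4563 Y18.8546 F2782
G01 X231.0590 Y14.4288 F2782
G01 X223.1194 Y15.5138 F2782
M5
G0 X167.7706 Y39.4761
M3 S868
G01 X143.0116 Y34.9852 F1326
G01 X79.2426 Y53.1761 F1326
G01 X57.9065 Y73.3657 F1326
M5
G0 X96.1902 Y70.3841
M3 S868
G01 X124.7384 Y79.0245 F1326
G01 X152.0616 Y73.4238 F1326
G01 X178.1598 Y53.5820 F1326
M5
G0 X119.0168 Y68.1025
M3 S868
G01 X156.0589 Y61.3386 F1326
G01 X198.7368 Y52.6431 F1326
G01 X247.0507 Y42.0162 F1326
M5
G0 X164.9214 Y52.1769
M3 S235
G01 X267.0483 Y52.1769 F2782
G01 X267.0483 Y38.1452 F2782
G01 X164.9214 Y38.1452 F2782
G01 X164.9214 Y52.1769 F2782
M5
G0 X6.7619 Y56.7417
M3 S235
G01 X347.4358 Y72.8335 F2782
G01 X48.4157 Y84.3758 F2782
M5
G0 X0.0000 Y0.0000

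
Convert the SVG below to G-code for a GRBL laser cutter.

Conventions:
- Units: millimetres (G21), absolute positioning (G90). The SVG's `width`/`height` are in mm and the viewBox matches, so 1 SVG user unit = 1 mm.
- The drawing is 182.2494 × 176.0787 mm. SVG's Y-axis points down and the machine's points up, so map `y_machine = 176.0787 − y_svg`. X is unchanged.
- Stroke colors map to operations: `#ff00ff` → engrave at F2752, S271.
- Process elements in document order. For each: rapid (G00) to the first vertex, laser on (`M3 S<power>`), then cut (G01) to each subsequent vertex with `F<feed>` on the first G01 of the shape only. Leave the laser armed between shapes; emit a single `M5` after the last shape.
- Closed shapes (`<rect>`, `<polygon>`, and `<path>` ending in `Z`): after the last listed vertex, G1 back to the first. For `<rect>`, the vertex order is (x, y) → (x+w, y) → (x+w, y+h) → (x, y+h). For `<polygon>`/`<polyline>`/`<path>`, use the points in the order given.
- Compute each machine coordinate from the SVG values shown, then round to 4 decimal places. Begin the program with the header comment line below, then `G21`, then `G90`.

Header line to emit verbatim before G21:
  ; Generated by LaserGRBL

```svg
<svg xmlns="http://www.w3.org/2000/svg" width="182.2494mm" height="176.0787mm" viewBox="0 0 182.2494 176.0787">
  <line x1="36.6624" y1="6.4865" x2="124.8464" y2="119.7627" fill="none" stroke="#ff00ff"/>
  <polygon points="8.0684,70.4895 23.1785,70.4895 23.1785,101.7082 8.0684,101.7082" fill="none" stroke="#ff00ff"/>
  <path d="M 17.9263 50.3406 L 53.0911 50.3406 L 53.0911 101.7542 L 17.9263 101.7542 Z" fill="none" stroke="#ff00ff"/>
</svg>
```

Since the viewBox matches the mm dimensions, user units are millimetres directly. The only transform is the Y-flip y_m = 176.0787 − y_svg.

Shape 1 is a line segment drawn with `<line>`. Its stroke #ff00ff means engrave at S271, F2752. After flipping Y the toolpath is (36.6624,169.5922) → (124.8464,56.3160).

Shape 2 is a rectangle drawn with `<polygon>`. Its stroke #ff00ff means engrave at S271, F2752. After flipping Y the toolpath is (8.0684,105.5892) → (23.1785,105.5892) → (23.1785,74.3705) → (8.0684,74.3705) → (8.0684,105.5892), returning to the start.

Shape 3 is a rectangle drawn with `<path>`. Its stroke #ff00ff means engrave at S271, F2752. After flipping Y the toolpath is (17.9263,125.7381) → (53.0911,125.7381) → (53.0911,74.3245) → (17.9263,74.3245) → (17.9263,125.7381), returning to the start.

; Generated by LaserGRBL
G21
G90
G00 X36.6624 Y169.5922
M3 S271
G01 X124.8464 Y56.3160 F2752
G00 X8.0684 Y105.5892
M3 S271
G01 X23.1785 Y105.5892 F2752
G01 X23.1785 Y74.3705
G01 X8.0684 Y74.3705
G01 X8.0684 Y105.5892
G00 X17.9263 Y125.7381
M3 S271
G01 X53.0911 Y125.7381 F2752
G01 X53.0911 Y74.3245
G01 X17.9263 Y74.3245
G01 X17.9263 Y125.7381
M5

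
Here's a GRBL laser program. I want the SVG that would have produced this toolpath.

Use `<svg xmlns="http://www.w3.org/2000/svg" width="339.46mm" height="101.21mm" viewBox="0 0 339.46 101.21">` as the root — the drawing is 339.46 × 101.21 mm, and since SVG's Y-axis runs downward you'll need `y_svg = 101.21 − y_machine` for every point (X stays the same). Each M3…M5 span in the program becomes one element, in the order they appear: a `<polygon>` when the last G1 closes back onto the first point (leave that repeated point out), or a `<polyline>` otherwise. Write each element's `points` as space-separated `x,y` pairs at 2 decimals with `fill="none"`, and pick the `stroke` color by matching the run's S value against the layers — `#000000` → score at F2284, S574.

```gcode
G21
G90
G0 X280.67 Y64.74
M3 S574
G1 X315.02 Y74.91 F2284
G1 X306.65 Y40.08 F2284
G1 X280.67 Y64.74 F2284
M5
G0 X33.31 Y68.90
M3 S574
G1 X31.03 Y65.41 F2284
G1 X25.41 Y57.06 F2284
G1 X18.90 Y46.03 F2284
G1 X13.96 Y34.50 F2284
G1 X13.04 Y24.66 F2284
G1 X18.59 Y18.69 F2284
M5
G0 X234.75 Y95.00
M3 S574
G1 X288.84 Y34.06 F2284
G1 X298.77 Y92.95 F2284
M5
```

<svg xmlns="http://www.w3.org/2000/svg" width="339.46mm" height="101.21mm" viewBox="0 0 339.46 101.21">
  <polygon points="280.67,36.47 315.02,26.30 306.65,61.13" fill="none" stroke="#000000"/>
  <polyline points="33.31,32.31 31.03,35.80 25.41,44.15 18.90,55.18 13.96,66.71 13.04,76.55 18.59,82.52" fill="none" stroke="#000000"/>
  <polyline points="234.75,6.21 288.84,67.15 298.77,8.26" fill="none" stroke="#000000"/>
</svg>

Each laser-on run becomes one SVG element. Flip Y back into SVG space with y_svg = 101.21 − y_machine. Every run uses S574, so all elements get stroke `#000000` (score).

Run 1: The run returns to its start, so emit a `<polygon>` with points (Y-flipped): 280.67,36.47 315.02,26.30 306.65,61.13.

Run 2: The run is open, so emit a `<polyline>` with points (Y-flipped): 33.31,32.31 31.03,35.80 25.41,44.15 18.90,55.18 13.96,66.71 13.04,76.55 18.59,82.52.

Run 3: The run is open, so emit a `<polyline>` with points (Y-flipped): 234.75,6.21 288.84,67.15 298.77,8.26.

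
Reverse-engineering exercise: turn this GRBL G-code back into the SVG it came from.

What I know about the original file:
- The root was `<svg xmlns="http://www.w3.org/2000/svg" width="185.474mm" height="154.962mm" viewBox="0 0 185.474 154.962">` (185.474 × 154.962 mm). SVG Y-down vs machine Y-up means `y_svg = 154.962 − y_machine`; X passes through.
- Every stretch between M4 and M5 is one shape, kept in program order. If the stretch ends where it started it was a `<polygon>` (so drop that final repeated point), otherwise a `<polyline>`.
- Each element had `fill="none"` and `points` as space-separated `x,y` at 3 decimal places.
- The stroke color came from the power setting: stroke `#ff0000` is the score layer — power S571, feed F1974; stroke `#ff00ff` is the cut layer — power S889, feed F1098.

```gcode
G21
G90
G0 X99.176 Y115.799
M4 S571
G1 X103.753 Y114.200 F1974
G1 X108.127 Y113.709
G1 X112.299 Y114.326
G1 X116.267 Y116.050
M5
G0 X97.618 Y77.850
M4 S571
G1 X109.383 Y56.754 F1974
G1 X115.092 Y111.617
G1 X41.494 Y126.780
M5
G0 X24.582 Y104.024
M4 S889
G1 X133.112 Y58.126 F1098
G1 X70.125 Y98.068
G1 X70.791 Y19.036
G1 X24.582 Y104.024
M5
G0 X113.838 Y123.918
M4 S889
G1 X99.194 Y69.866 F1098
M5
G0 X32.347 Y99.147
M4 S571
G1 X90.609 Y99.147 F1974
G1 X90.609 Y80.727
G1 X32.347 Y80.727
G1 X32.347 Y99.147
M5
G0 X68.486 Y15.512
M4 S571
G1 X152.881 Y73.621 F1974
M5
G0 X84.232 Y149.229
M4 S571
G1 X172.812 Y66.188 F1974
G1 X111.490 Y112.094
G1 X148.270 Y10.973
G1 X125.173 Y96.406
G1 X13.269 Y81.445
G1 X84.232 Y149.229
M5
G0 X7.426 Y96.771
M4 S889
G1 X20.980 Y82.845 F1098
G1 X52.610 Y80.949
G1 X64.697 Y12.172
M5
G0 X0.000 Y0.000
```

<svg xmlns="http://www.w3.org/2000/svg" width="185.474mm" height="154.962mm" viewBox="0 0 185.474 154.962">
  <polyline points="99.176,39.163 103.753,40.762 108.127,41.253 112.299,40.636 116.267,38.912" fill="none" stroke="#ff0000"/>
  <polyline points="97.618,77.112 109.383,98.208 115.092,43.345 41.494,28.182" fill="none" stroke="#ff0000"/>
  <polygon points="24.582,50.938 133.112,96.836 70.125,56.894 70.791,135.926" fill="none" stroke="#ff00ff"/>
  <polyline points="113.838,31.044 99.194,85.096" fill="none" stroke="#ff00ff"/>
  <polygon points="32.347,55.815 90.609,55.815 90.609,74.235 32.347,74.235" fill="none" stroke="#ff0000"/>
  <polyline points="68.486,139.450 152.881,81.341" fill="none" stroke="#ff0000"/>
  <polygon points="84.232,5.733 172.812,88.774 111.490,42.868 148.270,143.989 125.173,58.556 13.269,73.517" fill="none" stroke="#ff0000"/>
  <polyline points="7.426,58.191 20.980,72.117 52.610,74.013 64.697,142.790" fill="none" stroke="#ff00ff"/>
</svg>

y_svg = 154.962 − y_m.

[1] S571→`#ff0000` (score); open run; points: 99.176,39.163 103.753,40.762 108.127,41.253 112.299,40.636 116.267,38.912

[2] S571→`#ff0000` (score); open run; points: 97.618,77.112 109.383,98.208 115.092,43.345 41.494,28.182

[3] S889→`#ff00ff` (cut); closed run; points: 24.582,50.938 133.112,96.836 70.125,56.894 70.791,135.926

[4] S889→`#ff00ff` (cut); open run; points: 113.838,31.044 99.194,85.096

[5] S571→`#ff0000` (score); closed run; points: 32.347,55.815 90.609,55.815 90.609,74.235 32.347,74.235

[6] S571→`#ff0000` (score); open run; points: 68.486,139.450 152.881,81.341

[7] S571→`#ff0000` (score); closed run; points: 84.232,5.733 172.812,88.774 111.490,42.868 148.270,143.989 125.173,58.556 13.269,73.517

[8] S889→`#ff00ff` (cut); open run; points: 7.426,58.191 20.980,72.117 52.610,74.013 64.697,142.790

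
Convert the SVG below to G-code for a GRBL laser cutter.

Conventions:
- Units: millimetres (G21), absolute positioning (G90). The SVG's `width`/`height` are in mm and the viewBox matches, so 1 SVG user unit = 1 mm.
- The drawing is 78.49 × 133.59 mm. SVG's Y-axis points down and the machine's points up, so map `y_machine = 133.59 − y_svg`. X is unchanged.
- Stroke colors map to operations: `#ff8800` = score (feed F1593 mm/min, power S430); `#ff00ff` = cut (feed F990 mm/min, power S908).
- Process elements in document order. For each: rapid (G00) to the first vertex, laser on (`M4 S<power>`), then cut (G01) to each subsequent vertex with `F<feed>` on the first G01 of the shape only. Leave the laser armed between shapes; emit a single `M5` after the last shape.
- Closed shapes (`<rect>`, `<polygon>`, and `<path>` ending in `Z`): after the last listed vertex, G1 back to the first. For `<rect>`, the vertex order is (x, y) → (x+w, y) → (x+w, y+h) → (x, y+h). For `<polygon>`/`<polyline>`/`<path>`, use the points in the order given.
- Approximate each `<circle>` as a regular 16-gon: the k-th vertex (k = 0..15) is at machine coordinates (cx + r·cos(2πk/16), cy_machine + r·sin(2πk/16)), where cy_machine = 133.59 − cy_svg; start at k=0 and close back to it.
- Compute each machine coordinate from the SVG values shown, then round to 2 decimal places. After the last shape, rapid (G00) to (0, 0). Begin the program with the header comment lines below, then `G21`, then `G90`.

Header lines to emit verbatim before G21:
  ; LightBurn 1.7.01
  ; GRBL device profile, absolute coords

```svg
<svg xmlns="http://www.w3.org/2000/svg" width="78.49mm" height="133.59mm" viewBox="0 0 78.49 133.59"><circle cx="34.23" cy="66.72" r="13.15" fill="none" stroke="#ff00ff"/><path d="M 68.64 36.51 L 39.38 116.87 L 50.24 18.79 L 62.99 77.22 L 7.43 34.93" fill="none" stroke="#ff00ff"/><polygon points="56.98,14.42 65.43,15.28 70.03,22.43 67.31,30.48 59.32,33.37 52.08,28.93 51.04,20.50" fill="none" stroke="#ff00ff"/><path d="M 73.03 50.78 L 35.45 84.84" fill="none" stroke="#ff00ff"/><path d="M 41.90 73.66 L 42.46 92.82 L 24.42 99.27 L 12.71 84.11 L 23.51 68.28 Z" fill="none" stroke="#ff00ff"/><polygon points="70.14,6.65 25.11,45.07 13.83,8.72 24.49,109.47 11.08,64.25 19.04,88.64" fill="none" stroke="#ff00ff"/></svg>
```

1 u = 1 mm; y_m = 133.59 − y.

[1] `<circle>` circle, #ff00ff→cut S908 F990: (47.38,66.87) → (46.38,71.90) → (43.53,76.17) → (39.26,79.02) → (34.23,80.02) → (29.20,79.02) → (24.93,76.17) → (22.08,71.90) → (21.08,66.87) → (22.08,61.84) → (24.93,57.57) → (29.20,54.72) → (34.23,53.72) → (39.26,54.72) → (43.53,57.57) → (46.38,61.84) → (47.38,66.87) (closed)

[2] `<path>` open polyline, #ff00ff→cut S908 F990: (68.64,97.08) → (39.38,16.72) → (50.24,114.80) → (62.99,56.37) → (7.43,98.66)

[3] `<polygon>` regular polygon, #ff00ff→cut S908 F990: (56.98,119.17) → (65.43,118.31) → (70.03,111.16) → (67.31,103.11) → (59.32,100.22) → (52.08,104.66) → (51.04,113.09) → (56.98,119.17) (closed)

[4] `<path>` line segment, #ff00ff→cut S908 F990: (73.03,82.81) → (35.45,48.75)

[5] `<path>` regular polygon, #ff00ff→cut S908 F990: (41.90,59.93) → (42.46,40.77) → (24.42,34.32) → (12.71,49.48) → (23.51,65.31) → (41.90,59.93) (closed)

[6] `<polygon>` closed polygon, #ff00ff→cut S908 F990: (70.14,126.94) → (25.11,88.52) → (13.83,124.87) → (24.49,24.12) → (11.08,69.34) → (19.04,44.95) → (70.14,126.94) (closed)

; LightBurn 1.7.01
; GRBL device profile, absolute coords
G21
G90
G00 X47.38 Y66.87
M4 S908
G01 X46.38 Y71.90 F990
G01 X43.53 Y76.17
G01 X39.26 Y79.02
G01 X34.23 Y80.02
G01 X29.20 Y79.02
G01 X24.93 Y76.17
G01 X22.08 Y71.90
G01 X21.08 Y66.87
G01 X22.08 Y61.84
G01 X24.93 Y57.57
G01 X29.20 Y54.72
G01 X34.23 Y53.72
G01 X39.26 Y54.72
G01 X43.53 Y57.57
G01 X46.38 Y61.84
G01 X47.38 Y66.87
G00 X68.64 Y97.08
M4 S908
G01 X39.38 Y16.72 F990
G01 X50.24 Y114.80
G01 X62.99 Y56.37
G01 X7.43 Y98.66
G00 X56.98 Y119.17
M4 S908
G01 X65.43 Y118.31 F990
G01 X70.03 Y111.16
G01 X67.31 Y103.11
G01 X59.32 Y100.22
G01 X52.08 Y104.66
G01 X51.04 Y113.09
G01 X56.98 Y119.17
G00 X73.03 Y82.81
M4 S908
G01 X35.45 Y48.75 F990
G00 X41.90 Y59.93
M4 S908
G01 X42.46 Y40.77 F990
G01 X24.42 Y34.32
G01 X12.71 Y49.48
G01 X23.51 Y65.31
G01 X41.90 Y59.93
G00 X70.14 Y126.94
M4 S908
G01 X25.11 Y88.52 F990
G01 X13.83 Y124.87
G01 X24.49 Y24.12
G01 X11.08 Y69.34
G01 X19.04 Y44.95
G01 X70.14 Y126.94
M5
G00 X0.00 Y0.00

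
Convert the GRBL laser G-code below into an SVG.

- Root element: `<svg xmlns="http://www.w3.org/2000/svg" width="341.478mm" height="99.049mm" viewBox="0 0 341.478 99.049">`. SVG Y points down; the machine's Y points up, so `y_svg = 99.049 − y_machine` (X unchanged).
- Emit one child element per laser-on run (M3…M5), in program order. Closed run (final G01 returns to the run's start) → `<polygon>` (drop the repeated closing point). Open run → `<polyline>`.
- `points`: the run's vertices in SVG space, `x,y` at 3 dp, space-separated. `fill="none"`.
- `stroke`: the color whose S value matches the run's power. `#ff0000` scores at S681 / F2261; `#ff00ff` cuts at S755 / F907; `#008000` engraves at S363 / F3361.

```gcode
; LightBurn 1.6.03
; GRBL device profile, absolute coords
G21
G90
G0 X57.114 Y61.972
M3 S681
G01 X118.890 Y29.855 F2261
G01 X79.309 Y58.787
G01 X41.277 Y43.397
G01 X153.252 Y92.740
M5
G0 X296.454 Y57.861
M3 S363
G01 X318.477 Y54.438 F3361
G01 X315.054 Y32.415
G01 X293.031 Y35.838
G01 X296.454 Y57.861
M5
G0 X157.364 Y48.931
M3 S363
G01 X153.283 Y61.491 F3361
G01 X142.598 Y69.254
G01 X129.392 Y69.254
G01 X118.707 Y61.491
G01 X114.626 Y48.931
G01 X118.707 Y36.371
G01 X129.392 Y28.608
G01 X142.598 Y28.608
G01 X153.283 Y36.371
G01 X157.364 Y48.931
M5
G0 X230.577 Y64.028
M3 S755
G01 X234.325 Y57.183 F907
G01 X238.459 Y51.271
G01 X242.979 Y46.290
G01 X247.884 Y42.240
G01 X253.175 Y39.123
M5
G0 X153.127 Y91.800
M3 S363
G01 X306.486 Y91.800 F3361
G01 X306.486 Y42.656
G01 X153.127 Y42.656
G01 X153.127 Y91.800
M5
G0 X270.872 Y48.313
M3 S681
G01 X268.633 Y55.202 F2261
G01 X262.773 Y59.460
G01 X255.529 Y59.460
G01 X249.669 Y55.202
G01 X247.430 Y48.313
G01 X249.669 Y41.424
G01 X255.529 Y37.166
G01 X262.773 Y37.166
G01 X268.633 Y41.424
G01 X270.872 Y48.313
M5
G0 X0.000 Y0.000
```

Each laser-on run becomes one SVG element. Flip Y back into SVG space with y_svg = 99.049 − y_machine.

Run 1: S681 ⇒ score layer `#ff0000`. The run is open, so emit a `<polyline>` with points (Y-flipped): 57.114,37.077 118.890,69.194 79.309,40.262 41.277,55.652 153.252,6.309.

Run 2: the run's S363 means `#008000` (engrave). The run returns to its start, so emit a `<polygon>` with points (Y-flipped): 296.454,41.188 318.477,44.611 315.054,66.634 293.031,63.211.

Run 3: power S363 maps to stroke `#008000` (engrave). The run returns to its start, so emit a `<polygon>` with points (Y-flipped): 157.364,50.118 153.283,37.558 142.598,29.795 129.392,29.795 118.707,37.558 114.626,50.118 118.707,62.678 129.392,70.441 142.598,70.441 153.283,62.678.

Run 4: S755 ⇒ cut layer `#ff00ff`. The run is open, so emit a `<polyline>` with points (Y-flipped): 230.577,35.021 234.325,41.866 238.459,47.778 242.979,52.759 247.884,56.809 253.175,59.926.

Run 5: the run's S363 means `#008000` (engrave). The run returns to its start, so emit a `<polygon>` with points (Y-flipped): 153.127,7.249 306.486,7.249 306.486,56.393 153.127,56.393.

Run 6: power S681 maps to stroke `#ff0000` (score). The run returns to its start, so emit a `<polygon>` with points (Y-flipped): 270.872,50.736 268.633,43.847 262.773,39.589 255.529,39.589 249.669,43.847 247.430,50.736 249.669,57.625 255.529,61.883 262.773,61.883 268.633,57.625.

<svg xmlns="http://www.w3.org/2000/svg" width="341.478mm" height="99.049mm" viewBox="0 0 341.478 99.049">
  <polyline points="57.114,37.077 118.890,69.194 79.309,40.262 41.277,55.652 153.252,6.309" fill="none" stroke="#ff0000"/>
  <polygon points="296.454,41.188 318.477,44.611 315.054,66.634 293.031,63.211" fill="none" stroke="#008000"/>
  <polygon points="157.364,50.118 153.283,37.558 142.598,29.795 129.392,29.795 118.707,37.558 114.626,50.118 118.707,62.678 129.392,70.441 142.598,70.441 153.283,62.678" fill="none" stroke="#008000"/>
  <polyline points="230.577,35.021 234.325,41.866 238.459,47.778 242.979,52.759 247.884,56.809 253.175,59.926" fill="none" stroke="#ff00ff"/>
  <polygon points="153.127,7.249 306.486,7.249 306.486,56.393 153.127,56.393" fill="none" stroke="#008000"/>
  <polygon points="270.872,50.736 268.633,43.847 262.773,39.589 255.529,39.589 249.669,43.847 247.430,50.736 249.669,57.625 255.529,61.883 262.773,61.883 268.633,57.625" fill="none" stroke="#ff0000"/>
</svg>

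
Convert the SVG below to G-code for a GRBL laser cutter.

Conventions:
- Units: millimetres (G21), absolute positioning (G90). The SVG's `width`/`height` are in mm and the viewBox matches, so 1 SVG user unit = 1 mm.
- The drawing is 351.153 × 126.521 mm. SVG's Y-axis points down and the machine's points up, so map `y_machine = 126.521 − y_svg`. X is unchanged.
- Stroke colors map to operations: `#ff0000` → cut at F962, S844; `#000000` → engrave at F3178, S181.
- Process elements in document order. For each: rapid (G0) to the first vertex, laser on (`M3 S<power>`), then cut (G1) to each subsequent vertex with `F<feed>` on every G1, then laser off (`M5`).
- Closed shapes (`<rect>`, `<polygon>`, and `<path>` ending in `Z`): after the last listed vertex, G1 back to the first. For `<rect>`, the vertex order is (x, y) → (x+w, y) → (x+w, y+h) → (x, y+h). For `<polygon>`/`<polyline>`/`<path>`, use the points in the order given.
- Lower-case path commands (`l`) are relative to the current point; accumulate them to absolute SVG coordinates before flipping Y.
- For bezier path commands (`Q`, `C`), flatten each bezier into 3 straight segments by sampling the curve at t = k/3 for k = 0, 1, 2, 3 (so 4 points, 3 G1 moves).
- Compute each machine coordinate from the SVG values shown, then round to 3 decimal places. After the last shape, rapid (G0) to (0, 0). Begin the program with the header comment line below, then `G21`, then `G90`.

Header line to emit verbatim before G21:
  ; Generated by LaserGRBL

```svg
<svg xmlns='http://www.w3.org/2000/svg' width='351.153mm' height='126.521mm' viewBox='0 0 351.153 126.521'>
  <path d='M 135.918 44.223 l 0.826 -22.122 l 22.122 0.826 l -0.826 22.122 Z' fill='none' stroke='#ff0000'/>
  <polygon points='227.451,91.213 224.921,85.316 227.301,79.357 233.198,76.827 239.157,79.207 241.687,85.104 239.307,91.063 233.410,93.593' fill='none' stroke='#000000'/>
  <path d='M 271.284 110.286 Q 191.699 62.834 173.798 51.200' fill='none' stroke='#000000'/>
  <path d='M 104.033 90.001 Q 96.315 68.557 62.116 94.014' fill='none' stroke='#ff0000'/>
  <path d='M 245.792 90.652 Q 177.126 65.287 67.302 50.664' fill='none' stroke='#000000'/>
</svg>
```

viewBox `0 0 351.153 126.521` with mm width/height → 1 unit = 1 mm. Flip: y_m = 126.521 − y_svg.

**Shape 1** — `<path>` regular polygon, stroke `#ff0000` → cut (S844, F962). Machine vertices: (135.918,82.298) → (136.744,104.420) → (158.866,103.594) → (158.040,81.472) → (135.918,82.298). Closed: final G1 returns to the first vertex.

**Shape 2** — `<polygon>` regular polygon, stroke `#000000` → engrave (S181, F3178). Machine vertices: (227.451,35.308) → (224.921,41.205) → (227.301,47.164) → (233.198,49.694) → (239.157,47.314) → (241.687,41.417) → (239.307,35.458) → (233.410,32.928) → (227.451,35.308). Closed: final G1 returns to the first vertex.

**Shape 3** — `<path>` quadratic bezier, stroke `#000000` → engrave (S181, F3178). Control points (SVG): P0=(271.284,110.286), P1=(191.699,62.834), P2=(173.798,51.200); sampled at t=k/3. Machine vertices: (271.284,16.235) → (225.081,43.890) → (192.586,63.585) → (173.798,75.321). Open path.

**Shape 4** — `<path>` quadratic bezier, stroke `#ff0000` → cut (S844, F962). Control points (SVG): P0=(104.033,90.001), P1=(96.315,68.557), P2=(62.116,94.014); sampled at t=k/3. Machine vertices: (104.033,36.520) → (95.945,45.605) → (81.973,44.267) → (62.116,32.507). Open path.

**Shape 5** — `<path>` quadratic bezier, stroke `#000000` → engrave (S181, F3178). Control points (SVG): P0=(245.792,90.652), P1=(177.126,65.287), P2=(67.302,50.664); sampled at t=k/3. Machine vertices: (245.792,35.869) → (195.442,51.585) → (135.945,64.915) → (67.302,75.857). Open path.

; Generated by LaserGRBL
G21
G90
G0 X135.918 Y82.298
M3 S844
G1 X136.744 Y104.420 F962
G1 X158.866 Y103.594 F962
G1 X158.040 Y81.472 F962
G1 X135.918 Y82.298 F962
M5
G0 X227.451 Y35.308
M3 S181
G1 X224.921 Y41.205 F3178
G1 X227.301 Y47.164 F3178
G1 X233.198 Y49.694 F3178
G1 X239.157 Y47.314 F3178
G1 X241.687 Y41.417 F3178
G1 X239.307 Y35.458 F3178
G1 X233.410 Y32.928 F3178
G1 X227.451 Y35.308 F3178
M5
G0 X271.284 Y16.235
M3 S181
G1 X225.081 Y43.890 F3178
G1 X192.586 Y63.585 F3178
G1 X173.798 Y75.321 F3178
M5
G0 X104.033 Y36.520
M3 S844
G1 X95.945 Y45.605 F962
G1 X81.973 Y44.267 F962
G1 X62.116 Y32.507 F962
M5
G0 X245.792 Y35.869
M3 S181
G1 X195.442 Y51.585 F3178
G1 X135.945 Y64.915 F3178
G1 X67.302 Y75.857 F3178
M5
G0 X0.000 Y0.000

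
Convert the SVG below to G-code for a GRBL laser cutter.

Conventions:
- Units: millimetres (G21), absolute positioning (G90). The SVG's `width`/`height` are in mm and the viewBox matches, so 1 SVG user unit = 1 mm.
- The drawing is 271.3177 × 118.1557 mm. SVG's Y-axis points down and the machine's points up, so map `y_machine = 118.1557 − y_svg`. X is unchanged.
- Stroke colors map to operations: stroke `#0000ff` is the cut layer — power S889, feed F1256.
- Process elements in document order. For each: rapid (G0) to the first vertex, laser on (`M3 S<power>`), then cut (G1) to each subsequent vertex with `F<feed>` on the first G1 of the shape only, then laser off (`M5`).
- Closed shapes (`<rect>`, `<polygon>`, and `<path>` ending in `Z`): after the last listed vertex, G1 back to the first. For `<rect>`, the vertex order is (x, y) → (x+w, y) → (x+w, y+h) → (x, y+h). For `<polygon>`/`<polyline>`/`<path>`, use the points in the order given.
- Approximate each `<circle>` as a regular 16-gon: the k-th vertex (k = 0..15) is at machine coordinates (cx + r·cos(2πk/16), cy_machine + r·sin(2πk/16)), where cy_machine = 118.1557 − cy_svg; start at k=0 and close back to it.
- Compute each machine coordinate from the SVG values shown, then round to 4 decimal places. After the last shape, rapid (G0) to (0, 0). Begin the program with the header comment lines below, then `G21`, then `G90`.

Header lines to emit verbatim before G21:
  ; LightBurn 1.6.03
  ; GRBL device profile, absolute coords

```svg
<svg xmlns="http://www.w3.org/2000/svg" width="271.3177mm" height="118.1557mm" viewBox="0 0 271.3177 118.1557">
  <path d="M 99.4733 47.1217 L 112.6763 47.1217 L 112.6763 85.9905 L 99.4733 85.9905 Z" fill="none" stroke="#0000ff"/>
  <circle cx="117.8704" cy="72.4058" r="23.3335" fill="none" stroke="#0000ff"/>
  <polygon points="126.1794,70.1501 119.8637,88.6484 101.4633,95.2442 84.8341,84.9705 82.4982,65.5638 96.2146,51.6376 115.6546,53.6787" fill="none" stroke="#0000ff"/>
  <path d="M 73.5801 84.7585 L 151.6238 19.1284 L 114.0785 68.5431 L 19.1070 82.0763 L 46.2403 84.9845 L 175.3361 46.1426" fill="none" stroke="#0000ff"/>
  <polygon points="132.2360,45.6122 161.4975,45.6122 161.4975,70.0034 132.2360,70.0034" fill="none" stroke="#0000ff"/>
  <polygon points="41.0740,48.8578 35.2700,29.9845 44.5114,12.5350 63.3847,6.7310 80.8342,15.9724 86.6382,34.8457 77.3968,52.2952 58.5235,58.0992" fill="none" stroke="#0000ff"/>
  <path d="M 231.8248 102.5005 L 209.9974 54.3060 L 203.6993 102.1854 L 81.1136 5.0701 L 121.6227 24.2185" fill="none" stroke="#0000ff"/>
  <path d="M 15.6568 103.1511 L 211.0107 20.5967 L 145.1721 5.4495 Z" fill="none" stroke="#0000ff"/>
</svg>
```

viewBox `0 0 271.3177 118.1557` with mm width/height → 1 unit = 1 mm. Flip: y_m = 118.1557 − y_svg.

**Shape 1** — `<path>` rectangle, stroke `#0000ff` → cut (S889, F1256). Machine vertices: (99.4733,71.0340) → (112.6763,71.0340) → (112.6763,32.1652) → (99.4733,32.1652) → (99.4733,71.0340). Closed: final G1 returns to the first vertex.

**Shape 2** — `<circle>` circle, stroke `#0000ff` → cut (S889, F1256). Machine vertices: (141.2039,45.7499) → (139.4277,54.6792) → (134.3697,62.2492) → (126.7997,67.3072) → (117.8704,69.0834) → (108.9411,67.3072) → (101.3711,62.2492) → (96.3131,54.6792) → (94.5369,45.7499) → (96.3131,36.8206) → (101.3711,29.2506) → (108.9411,24.1926) → (117.8704,22.4164) → (126.7997,24.1926) → (134.3697,29.2506) → (139.4277,36.8206) → (141.2039,45.7499). Closed: final G1 returns to the first vertex.

**Shape 3** — `<polygon>` regular polygon, stroke `#0000ff` → cut (S889, F1256). Machine vertices: (126.1794,48.0056) → (119.8637,29.5073) → (101.4633,22.9115) → (84.8341,33.1852) → (82.4982,52.5919) → (96.2146,66.5181) → (115.6546,64.4770) → (126.1794,48.0056). Closed: final G1 returns to the first vertex.

**Shape 4** — `<path>` open polyline, stroke `#0000ff` → cut (S889, F1256). Machine vertices: (73.5801,33.3972) → (151.6238,99.0273) → (114.0785,49.6126) → (19.1070,36.0794) → (46.2403,33.1712) → (175.3361,72.0131). Open path.

**Shape 5** — `<polygon>` rectangle, stroke `#0000ff` → cut (S889, F1256). Machine vertices: (132.2360,72.5435) → (161.4975,72.5435) → (161.4975,48.1523) → (132.2360,48.1523) → (132.2360,72.5435). Closed: final G1 returns to the first vertex.

**Shape 6** — `<polygon>` regular polygon, stroke `#0000ff` → cut (S889, F1256). Machine vertices: (41.0740,69.2979) → (35.2700,88.1712) → (44.5114,105.6207) → (63.3847,111.4247) → (80.8342,102.1833) → (86.6382,83.3100) → (77.3968,65.8605) → (58.5235,60.0565) → (41.0740,69.2979). Closed: final G1 returns to the first vertex.

**Shape 7** — `<path>` open polyline, stroke `#0000ff` → cut (S889, F1256). Machine vertices: (231.8248,15.6552) → (209.9974,63.8497) → (203.6993,15.9703) → (81.1136,113.0856) → (121.6227,93.9372). Open path.

**Shape 8** — `<path>` closed polygon, stroke `#0000ff` → cut (S889, F1256). Machine vertices: (15.6568,15.0046) → (211.0107,97.5590) → (145.1721,112.7062) → (15.6568,15.0046). Closed: final G1 returns to the first vertex.

; LightBurn 1.6.03
; GRBL device profile, absolute coords
G21
G90
G0 X99.4733 Y71.0340
M3 S889
G1 X112.6763 Y71.0340 F1256
G1 X112.6763 Y32.1652
G1 X99.4733 Y32.1652
G1 X99.4733 Y71.0340
M5
G0 X141.2039 Y45.7499
M3 S889
G1 X139.4277 Y54.6792 F1256
G1 X134.3697 Y62.2492
G1 X126.7997 Y67.3072
G1 X117.8704 Y69.0834
G1 X108.9411 Y67.3072
G1 X101.3711 Y62.2492
G1 X96.3131 Y54.6792
G1 X94.5369 Y45.7499
G1 X96.3131 Y36.8206
G1 X101.3711 Y29.2506
G1 X108.9411 Y24.1926
G1 X117.8704 Y22.4164
G1 X126.7997 Y24.1926
G1 X134.3697 Y29.2506
G1 X139.4277 Y36.8206
G1 X141.2039 Y45.7499
M5
G0 X126.1794 Y48.0056
M3 S889
G1 X119.8637 Y29.5073 F1256
G1 X101.4633 Y22.9115
G1 X84.8341 Y33.1852
G1 X82.4982 Y52.5919
G1 X96.2146 Y66.5181
G1 X115.6546 Y64.4770
G1 X126.1794 Y48.0056
M5
G0 X73.5801 Y33.3972
M3 S889
G1 X151.6238 Y99.0273 F1256
G1 X114.0785 Y49.6126
G1 X19.1070 Y36.0794
G1 X46.2403 Y33.1712
G1 X175.3361 Y72.0131
M5
G0 X132.2360 Y72.5435
M3 S889
G1 X161.4975 Y72.5435 F1256
G1 X161.4975 Y48.1523
G1 X132.2360 Y48.1523
G1 X132.2360 Y72.5435
M5
G0 X41.0740 Y69.2979
M3 S889
G1 X35.2700 Y88.1712 F1256
G1 X44.5114 Y105.6207
G1 X63.3847 Y111.4247
G1 X80.8342 Y102.1833
G1 X86.6382 Y83.3100
G1 X77.3968 Y65.8605
G1 X58.5235 Y60.0565
G1 X41.0740 Y69.2979
M5
G0 X231.8248 Y15.6552
M3 S889
G1 X209.9974 Y63.8497 F1256
G1 X203.6993 Y15.9703
G1 X81.1136 Y113.0856
G1 X121.6227 Y93.9372
M5
G0 X15.6568 Y15.0046
M3 S889
G1 X211.0107 Y97.5590 F1256
G1 X145.1721 Y112.7062
G1 X15.6568 Y15.0046
M5
G0 X0.0000 Y0.0000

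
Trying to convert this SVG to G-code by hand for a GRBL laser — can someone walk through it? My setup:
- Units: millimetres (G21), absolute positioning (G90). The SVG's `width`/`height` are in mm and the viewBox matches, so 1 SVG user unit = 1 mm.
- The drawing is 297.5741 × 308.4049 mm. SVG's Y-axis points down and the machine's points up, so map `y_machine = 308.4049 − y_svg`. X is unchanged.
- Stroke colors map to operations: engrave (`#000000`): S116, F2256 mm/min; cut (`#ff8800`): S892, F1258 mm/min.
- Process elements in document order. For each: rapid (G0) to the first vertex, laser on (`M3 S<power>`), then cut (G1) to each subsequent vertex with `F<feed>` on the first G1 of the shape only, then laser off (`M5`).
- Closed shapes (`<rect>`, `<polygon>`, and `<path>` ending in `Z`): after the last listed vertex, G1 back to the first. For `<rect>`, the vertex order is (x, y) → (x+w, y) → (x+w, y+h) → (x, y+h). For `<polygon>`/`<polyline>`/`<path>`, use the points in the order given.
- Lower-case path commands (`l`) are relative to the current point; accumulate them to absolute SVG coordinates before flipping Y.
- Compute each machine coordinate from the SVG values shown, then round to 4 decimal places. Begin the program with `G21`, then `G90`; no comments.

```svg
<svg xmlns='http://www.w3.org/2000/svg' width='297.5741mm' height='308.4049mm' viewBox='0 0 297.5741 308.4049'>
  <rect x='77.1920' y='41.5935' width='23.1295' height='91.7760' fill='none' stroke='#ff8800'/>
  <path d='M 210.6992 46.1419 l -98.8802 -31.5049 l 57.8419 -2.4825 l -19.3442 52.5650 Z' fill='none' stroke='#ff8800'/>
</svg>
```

viewBox `0 0 297.5741 308.4049` with mm width/height → 1 unit = 1 mm. Flip: y_m = 308.4049 − y_svg.

**Shape 1** — `<rect>` rectangle, stroke `#ff8800` → cut (S892, F1258). Machine vertices: (77.1920,266.8114) → (100.3215,266.8114) → (100.3215,175.0354) → (77.1920,175.0354) → (77.1920,266.8114). Closed: final G1 returns to the first vertex.

**Shape 2** — `<path>` closed polygon, stroke `#ff8800` → cut (S892, F1258). Machine vertices: (210.6992,262.2630) → (111.8190,293.7679) → (169.6609,296.2504) → (150.3167,243.6854) → (210.6992,262.2630). Closed: final G1 returns to the first vertex.

G21
G90
G0 X77.1920 Y266.8114
M3 S892
G1 X100.3215 Y266.8114 F1258
G1 X100.3215 Y175.0354
G1 X77.1920 Y175.0354
G1 X77.1920 Y266.8114
M5
G0 X210.6992 Y262.2630
M3 S892
G1 X111.8190 Y293.7679 F1258
G1 X169.6609 Y296.2504
G1 X150.3167 Y243.6854
G1 X210.6992 Y262.2630
M5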